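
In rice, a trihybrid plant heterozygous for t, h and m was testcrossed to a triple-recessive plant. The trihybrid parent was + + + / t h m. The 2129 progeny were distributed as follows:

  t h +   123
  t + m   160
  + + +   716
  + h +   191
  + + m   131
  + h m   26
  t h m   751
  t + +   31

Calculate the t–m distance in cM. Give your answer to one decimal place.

14.6 cM

The two rarest classes, t + + and + h m, are the double crossovers. Comparing them with the parentals, only the t allele has switched, so t is the middle locus and the order is h – t – m.
Crossovers in the t–m interval produce the single-crossover classes + + m and t h + (131 + 123 = 254) plus the double crossovers (57).
RF(t–m) = (254 + 57) / 2129 = 311/2129 = 0.1461 → 14.6 cM.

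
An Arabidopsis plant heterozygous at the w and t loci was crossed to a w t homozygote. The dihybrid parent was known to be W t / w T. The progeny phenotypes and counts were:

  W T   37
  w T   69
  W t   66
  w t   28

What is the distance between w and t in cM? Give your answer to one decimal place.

32.5 cM

The recombinant classes are W T and w t: 37 + 28 = 65.
Recombination frequency = 65/200 = 0.3250 ≈ 32.5%, i.e. 32.5 cM.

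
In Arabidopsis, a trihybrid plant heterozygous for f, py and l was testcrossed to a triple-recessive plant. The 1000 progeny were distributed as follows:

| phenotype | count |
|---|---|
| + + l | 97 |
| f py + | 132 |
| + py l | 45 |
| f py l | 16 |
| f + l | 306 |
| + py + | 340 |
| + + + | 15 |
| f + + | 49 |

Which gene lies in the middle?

The two most frequent reciprocal classes, f + l and + py +, are the parental types, so the F1 was f + l / + py +.
The two rarest classes, f py l and + + +, are the double crossovers. Comparing them with the parentals, only the py allele has switched, so py is the middle locus and the order is f – py – l.

py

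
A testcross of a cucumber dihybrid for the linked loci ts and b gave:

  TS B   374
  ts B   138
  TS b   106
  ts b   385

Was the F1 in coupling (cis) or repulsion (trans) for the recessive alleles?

cis

The two most frequent classes are TS B (374) and ts b (385); these are the parental (non-recombinant) types.
So the F1 carried TS B on one chromosome and ts b on the other — the recessive alleles are on the same chromosome (cis / coupling).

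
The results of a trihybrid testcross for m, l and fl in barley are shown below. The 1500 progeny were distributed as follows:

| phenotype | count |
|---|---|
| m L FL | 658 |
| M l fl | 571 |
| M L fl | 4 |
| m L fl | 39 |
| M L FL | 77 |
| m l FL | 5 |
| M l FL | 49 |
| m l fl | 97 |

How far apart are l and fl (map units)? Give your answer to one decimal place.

6.5 map units

The two most frequent reciprocal classes, M l fl and m L FL, are the parental types, so the F1 was M l fl / m L FL.
The two rarest classes, M L fl and m l FL, are the double crossovers. Comparing them with the parentals, only the l allele has switched, so l is the middle locus and the order is m – l – fl.
Crossovers in the l–fl interval produce the single-crossover classes M l FL and m L fl (49 + 39 = 88) plus the double crossovers (9).
RF(l–fl) = (88 + 9) / 1500 = 97/1500 = 0.0647 → 6.5 map units.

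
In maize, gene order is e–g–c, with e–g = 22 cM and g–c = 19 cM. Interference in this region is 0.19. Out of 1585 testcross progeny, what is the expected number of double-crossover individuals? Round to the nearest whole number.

54

Map distances give recombination frequencies of 0.220 and 0.190 for the two intervals.
With interference 0.19 (so coincidence = 0.81), expected double-crossover frequency = 0.220 × 0.190 × 0.81 = 0.03386.
Expected number = 0.03386 × 1585 = 53.66 ≈ 54.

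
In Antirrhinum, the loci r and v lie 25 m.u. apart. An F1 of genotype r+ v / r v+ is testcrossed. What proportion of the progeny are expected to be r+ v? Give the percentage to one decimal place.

A map distance of 25 m.u. corresponds to a recombination frequency of 0.250.
The F1 is r+ v / r v+, so r+ v is a parental gamete class with expected frequency (1 − r)/2 = 0.750/2 = 0.3750.
That is 0.3750 = 37.5% of the progeny.

37.5%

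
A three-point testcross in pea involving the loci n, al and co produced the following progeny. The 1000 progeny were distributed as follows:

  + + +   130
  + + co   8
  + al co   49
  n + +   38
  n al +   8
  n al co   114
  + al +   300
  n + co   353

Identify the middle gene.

The two most frequent reciprocal classes, n + co and + al +, are the parental types, so the F1 was n + co / + al +.
The two rarest classes, + + co and n al +, are the double crossovers. Comparing them with the parentals, only the n allele has switched, so n is the middle locus and the order is al – n – co.

n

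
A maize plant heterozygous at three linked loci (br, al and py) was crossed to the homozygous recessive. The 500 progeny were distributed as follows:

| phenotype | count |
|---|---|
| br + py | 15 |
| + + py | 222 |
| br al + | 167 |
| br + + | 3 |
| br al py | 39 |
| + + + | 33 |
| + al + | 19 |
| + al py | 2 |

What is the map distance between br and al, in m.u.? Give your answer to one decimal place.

The two most frequent reciprocal classes, + + py and br al +, are the parental types, so the F1 was + + py / br al +.
The two rarest classes, + al py and br + +, are the double crossovers. Comparing them with the parentals, only the al allele has switched, so al is the middle locus and the order is br – al – py.
Crossovers in the br–al interval produce the single-crossover classes br + py and + al + (15 + 19 = 34) plus the double crossovers (5).
RF(br–al) = (34 + 5) / 500 = 39/500 = 0.0780 → 7.8 m.u.

7.8 m.u.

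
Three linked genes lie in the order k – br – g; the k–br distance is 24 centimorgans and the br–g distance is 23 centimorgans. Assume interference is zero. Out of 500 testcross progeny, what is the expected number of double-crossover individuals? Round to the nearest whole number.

28

Map distances give recombination frequencies of 0.240 and 0.230 for the two intervals.
With no interference, expected double-crossover frequency = 0.240 × 0.230 = 0.05520.
Expected number = 0.05520 × 500 = 27.60 ≈ 28.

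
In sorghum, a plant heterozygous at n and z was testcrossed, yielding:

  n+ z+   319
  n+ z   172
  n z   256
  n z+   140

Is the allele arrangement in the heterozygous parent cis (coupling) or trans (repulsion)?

cis

The two most frequent classes are n+ z+ (319) and n z (256); these are the parental (non-recombinant) types.
So the F1 carried n+ z+ on one chromosome and n z on the other — the recessive alleles are on the same chromosome (cis / coupling).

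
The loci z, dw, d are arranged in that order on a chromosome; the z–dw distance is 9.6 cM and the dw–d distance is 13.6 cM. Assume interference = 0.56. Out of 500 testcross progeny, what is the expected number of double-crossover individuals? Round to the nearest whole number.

Map distances give recombination frequencies of 0.096 and 0.136 for the two intervals.
With interference 0.56 (so coincidence = 0.44), expected double-crossover frequency = 0.096 × 0.136 × 0.44 = 0.00574.
Expected number = 0.00574 × 500 = 2.87 ≈ 3.

3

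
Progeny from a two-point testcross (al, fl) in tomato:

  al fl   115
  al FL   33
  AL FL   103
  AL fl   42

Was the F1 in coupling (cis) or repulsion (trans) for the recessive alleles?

The two most frequent classes are AL FL (103) and al fl (115); these are the parental (non-recombinant) types.
So the F1 carried AL FL on one chromosome and al fl on the other — the recessive alleles are on the same chromosome (cis / coupling).

cis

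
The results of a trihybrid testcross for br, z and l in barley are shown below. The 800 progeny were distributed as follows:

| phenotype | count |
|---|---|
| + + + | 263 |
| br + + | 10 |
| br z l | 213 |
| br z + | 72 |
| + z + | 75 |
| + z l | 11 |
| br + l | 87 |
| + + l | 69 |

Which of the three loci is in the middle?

The two most frequent reciprocal classes, br z l and + + +, are the parental types, so the F1 was br z l / + + +.
The two rarest classes, + z l and br + +, are the double crossovers. Comparing them with the parentals, only the br allele has switched, so br is the middle locus and the order is z – br – l.

br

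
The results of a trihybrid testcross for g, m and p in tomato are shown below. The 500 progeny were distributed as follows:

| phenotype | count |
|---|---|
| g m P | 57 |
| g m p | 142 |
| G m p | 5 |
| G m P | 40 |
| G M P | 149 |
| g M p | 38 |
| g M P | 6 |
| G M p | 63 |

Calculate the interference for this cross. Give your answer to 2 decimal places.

0.53

The two most frequent reciprocal classes, g m p and G M P, are the parental types, so the F1 was g m p / G M P.
The two rarest classes, G m p and g M P, are the double crossovers. Comparing them with the parentals, only the g allele has switched, so g is the middle locus and the order is p – g – m.
p–g: (120 + 11)/500 = 0.2620; g–m: (78 + 11)/500 = 0.1780.
Expected DCO frequency = 0.2620 × 0.1780 ≈ 0.04664; observed = 11/500 ≈ 0.02200.
Coefficient of coincidence = 0.02200/0.04664 ≈ 0.47; interference = 1 − 0.47 = 0.53.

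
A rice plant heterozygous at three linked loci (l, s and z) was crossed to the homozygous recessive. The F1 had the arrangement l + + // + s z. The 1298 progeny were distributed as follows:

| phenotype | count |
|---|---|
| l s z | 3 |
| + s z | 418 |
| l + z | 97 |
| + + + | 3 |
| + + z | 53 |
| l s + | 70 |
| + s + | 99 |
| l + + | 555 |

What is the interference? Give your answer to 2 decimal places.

The two rarest classes, + + + and l s z, are the double crossovers. Comparing them with the parentals, only the l allele has switched, so l is the middle locus and the order is z – l – s.
z–l: (196 + 6)/1298 = 0.1556; l–s: (123 + 6)/1298 = 0.0994.
Expected DCO frequency = 0.1556 × 0.0994 ≈ 0.01547; observed = 6/1298 ≈ 0.00462.
Coefficient of coincidence = 0.00462/0.01547 ≈ 0.30; interference = 1 − 0.30 = 0.70.

0.70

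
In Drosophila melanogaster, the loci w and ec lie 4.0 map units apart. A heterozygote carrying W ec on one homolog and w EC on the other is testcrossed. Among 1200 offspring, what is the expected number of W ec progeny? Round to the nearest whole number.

A map distance of 4.0 map units corresponds to a recombination frequency of 0.040.
The F1 is W ec / w EC, so W ec is a parental gamete class with expected frequency (1 − r)/2 = 0.960/2 = 0.4800.
Expected number = 0.4800 × 1200 = 576.00 ≈ 576.

576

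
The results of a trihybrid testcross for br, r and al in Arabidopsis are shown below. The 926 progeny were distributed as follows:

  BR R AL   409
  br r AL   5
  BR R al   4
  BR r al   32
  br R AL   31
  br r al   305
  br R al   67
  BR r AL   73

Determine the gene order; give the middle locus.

The two most frequent reciprocal classes, BR R AL and br r al, are the parental types, so the F1 was BR R AL / br r al.
The two rarest classes, BR R al and br r AL, are the double crossovers. Comparing them with the parentals, only the al allele has switched, so al is the middle locus and the order is br – al – r.

al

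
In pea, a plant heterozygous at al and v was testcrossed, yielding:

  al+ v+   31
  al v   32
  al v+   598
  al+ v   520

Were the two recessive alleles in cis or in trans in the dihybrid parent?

trans

The two most frequent classes are al+ v (520) and al v+ (598); these are the parental (non-recombinant) types.
So the F1 carried al+ v on one chromosome and al v+ on the other — the recessive alleles are on opposite chromosomes (trans / repulsion).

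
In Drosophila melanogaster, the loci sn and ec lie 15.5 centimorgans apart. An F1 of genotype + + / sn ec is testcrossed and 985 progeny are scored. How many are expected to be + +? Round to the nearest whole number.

A map distance of 15.5 centimorgans corresponds to a recombination frequency of 0.155.
The F1 is + + / sn ec, so + + is a parental gamete class with expected frequency (1 − r)/2 = 0.845/2 = 0.4225.
Expected number = 0.4225 × 985 = 416.16 ≈ 416.

416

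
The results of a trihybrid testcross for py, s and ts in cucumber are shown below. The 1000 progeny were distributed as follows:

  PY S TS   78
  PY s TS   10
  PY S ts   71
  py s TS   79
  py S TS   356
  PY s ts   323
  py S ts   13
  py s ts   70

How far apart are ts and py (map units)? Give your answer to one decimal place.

The two most frequent reciprocal classes, py S TS and PY s ts, are the parental types, so the F1 was py S TS / PY s ts.
The two rarest classes, py S ts and PY s TS, are the double crossovers. Comparing them with the parentals, only the ts allele has switched, so ts is the middle locus and the order is py – ts – s.
Crossovers in the py–ts interval produce the single-crossover classes PY S TS and py s ts (78 + 70 = 148) plus the double crossovers (23).
RF(py–ts) = (148 + 23) / 1000 = 171/1000 = 0.1710 → 17.1 map units.

17.1 map units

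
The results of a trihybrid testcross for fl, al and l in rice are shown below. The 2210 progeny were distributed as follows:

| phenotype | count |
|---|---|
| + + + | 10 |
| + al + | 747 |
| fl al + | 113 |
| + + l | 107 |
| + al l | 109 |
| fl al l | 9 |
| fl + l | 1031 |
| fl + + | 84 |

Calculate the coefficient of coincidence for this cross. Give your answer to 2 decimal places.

The two most frequent reciprocal classes, + al + and fl + l, are the parental types, so the F1 was + al + / fl + l.
The two rarest classes, + + + and fl al l, are the double crossovers. Comparing them with the parentals, only the al allele has switched, so al is the middle locus and the order is fl – al – l.
fl–al: (220 + 19)/2210 = 0.1081; al–l: (193 + 19)/2210 = 0.0959.
Expected DCO frequency = 0.1081 × 0.0959 ≈ 0.01037; observed = 19/2210 ≈ 0.00860.
Coefficient of coincidence = 0.00860/0.01037 ≈ 0.83.

0.83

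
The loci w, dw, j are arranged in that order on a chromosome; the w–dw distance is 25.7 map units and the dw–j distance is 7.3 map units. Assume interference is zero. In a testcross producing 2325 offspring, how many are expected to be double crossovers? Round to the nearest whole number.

44

Map distances give recombination frequencies of 0.257 and 0.073 for the two intervals.
With no interference, expected double-crossover frequency = 0.257 × 0.073 = 0.01876.
Expected number = 0.01876 × 2325 = 43.62 ≈ 44.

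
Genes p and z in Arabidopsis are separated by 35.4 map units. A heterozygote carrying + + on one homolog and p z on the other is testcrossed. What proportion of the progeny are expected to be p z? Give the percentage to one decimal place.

A map distance of 35.4 map units corresponds to a recombination frequency of 0.354.
The F1 is + + / p z, so p z is a parental gamete class with expected frequency (1 − r)/2 = 0.646/2 = 0.3230.
That is 0.3230 = 32.3% of the progeny.

32.3%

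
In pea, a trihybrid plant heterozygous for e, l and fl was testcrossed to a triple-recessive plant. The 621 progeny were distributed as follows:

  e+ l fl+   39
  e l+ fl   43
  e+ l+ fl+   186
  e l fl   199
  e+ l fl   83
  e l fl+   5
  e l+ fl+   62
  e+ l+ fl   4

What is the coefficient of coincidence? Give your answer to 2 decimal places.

0.40

The two most frequent reciprocal classes, e+ l+ fl+ and e l fl, are the parental types, so the F1 was e+ l+ fl+ / e l fl.
The two rarest classes, e+ l+ fl and e l fl+, are the double crossovers. Comparing them with the parentals, only the fl allele has switched, so fl is the middle locus and the order is e – fl – l.
e–fl: (145 + 9)/621 = 0.2480; fl–l: (82 + 9)/621 = 0.1465.
Expected DCO frequency = 0.2480 × 0.1465 ≈ 0.03633; observed = 9/621 ≈ 0.01449.
Coefficient of coincidence = 0.01449/0.03633 ≈ 0.40.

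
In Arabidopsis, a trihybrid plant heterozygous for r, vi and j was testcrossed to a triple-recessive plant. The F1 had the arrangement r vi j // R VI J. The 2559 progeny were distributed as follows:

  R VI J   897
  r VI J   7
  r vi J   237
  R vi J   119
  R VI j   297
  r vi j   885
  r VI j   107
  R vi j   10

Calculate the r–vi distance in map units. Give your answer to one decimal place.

9.5 map units

The two rarest classes, R vi j and r VI J, are the double crossovers. Comparing them with the parentals, only the r allele has switched, so r is the middle locus and the order is j – r – vi.
Crossovers in the r–vi interval produce the single-crossover classes r VI j and R vi J (107 + 119 = 226) plus the double crossovers (17).
RF(r–vi) = (226 + 17) / 2559 = 243/2559 = 0.0950 → 9.5 map units.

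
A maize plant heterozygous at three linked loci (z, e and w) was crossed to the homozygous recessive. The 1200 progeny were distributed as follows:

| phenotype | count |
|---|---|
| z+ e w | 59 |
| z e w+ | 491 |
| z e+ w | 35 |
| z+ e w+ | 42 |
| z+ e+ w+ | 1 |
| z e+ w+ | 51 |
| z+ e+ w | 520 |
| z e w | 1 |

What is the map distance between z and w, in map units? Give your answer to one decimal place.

The two most frequent reciprocal classes, z e w+ and z+ e+ w, are the parental types, so the F1 was z e w+ / z+ e+ w.
The two rarest classes, z e w and z+ e+ w+, are the double crossovers. Comparing them with the parentals, only the w allele has switched, so w is the middle locus and the order is z – w – e.
Crossovers in the z–w interval produce the single-crossover classes z+ e w+ and z e+ w (42 + 35 = 77) plus the double crossovers (2).
RF(z–w) = (77 + 2) / 1200 = 79/1200 = 0.0658 → 6.6 map units.

6.6 map units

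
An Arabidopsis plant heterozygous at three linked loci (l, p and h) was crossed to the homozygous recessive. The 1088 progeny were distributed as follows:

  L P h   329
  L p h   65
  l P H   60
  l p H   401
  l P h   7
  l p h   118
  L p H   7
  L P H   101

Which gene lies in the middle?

The two most frequent reciprocal classes, l p H and L P h, are the parental types, so the F1 was l p H / L P h.
The two rarest classes, L p H and l P h, are the double crossovers. Comparing them with the parentals, only the l allele has switched, so l is the middle locus and the order is p – l – h.

l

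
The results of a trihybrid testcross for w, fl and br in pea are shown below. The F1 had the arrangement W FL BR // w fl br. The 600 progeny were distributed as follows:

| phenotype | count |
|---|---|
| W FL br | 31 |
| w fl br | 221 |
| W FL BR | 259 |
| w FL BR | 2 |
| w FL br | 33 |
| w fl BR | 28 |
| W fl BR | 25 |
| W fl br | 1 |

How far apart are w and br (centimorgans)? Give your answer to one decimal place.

10.3 centimorgans

The two rarest classes, w FL BR and W fl br, are the double crossovers. Comparing them with the parentals, only the w allele has switched, so w is the middle locus and the order is br – w – fl.
Crossovers in the br–w interval produce the single-crossover classes W FL br and w fl BR (31 + 28 = 59) plus the double crossovers (3).
RF(br–w) = (59 + 3) / 600 = 62/600 = 0.1033 → 10.3 centimorgans.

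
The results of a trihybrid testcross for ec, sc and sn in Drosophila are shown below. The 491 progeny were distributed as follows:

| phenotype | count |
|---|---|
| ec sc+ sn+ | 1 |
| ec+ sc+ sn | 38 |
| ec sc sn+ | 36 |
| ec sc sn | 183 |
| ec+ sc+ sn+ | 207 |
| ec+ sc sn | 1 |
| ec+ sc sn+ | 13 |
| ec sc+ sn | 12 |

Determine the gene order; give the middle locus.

ec

The two most frequent reciprocal classes, ec sc sn and ec+ sc+ sn+, are the parental types, so the F1 was ec sc sn / ec+ sc+ sn+.
The two rarest classes, ec+ sc sn and ec sc+ sn+, are the double crossovers. Comparing them with the parentals, only the ec allele has switched, so ec is the middle locus and the order is sc – ec – sn.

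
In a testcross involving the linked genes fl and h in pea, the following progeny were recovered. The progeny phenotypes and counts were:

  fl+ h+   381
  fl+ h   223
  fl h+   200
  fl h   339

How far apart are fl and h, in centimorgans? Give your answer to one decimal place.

The two most frequent classes, fl+ h+ (381) and fl h (339), are the parental types, so the F1 was fl+ h+ / fl h.
The recombinant classes are fl+ h and fl h+: 223 + 200 = 423.
Recombination frequency = 423/1143 = 0.3701 ≈ 37.0%, i.e. 37.0 centimorgans.

37.0 centimorgans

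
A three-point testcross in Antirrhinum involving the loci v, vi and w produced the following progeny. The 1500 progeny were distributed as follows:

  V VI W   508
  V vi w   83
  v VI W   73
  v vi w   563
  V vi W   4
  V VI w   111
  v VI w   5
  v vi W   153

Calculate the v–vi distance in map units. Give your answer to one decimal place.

11.0 map units

The two most frequent reciprocal classes, V VI W and v vi w, are the parental types, so the F1 was V VI W / v vi w.
The two rarest classes, V vi W and v VI w, are the double crossovers. Comparing them with the parentals, only the vi allele has switched, so vi is the middle locus and the order is w – vi – v.
Crossovers in the vi–v interval produce the single-crossover classes v VI W and V vi w (73 + 83 = 156) plus the double crossovers (9).
RF(vi–v) = (156 + 9) / 1500 = 165/1500 = 0.1100 → 11.0 map units.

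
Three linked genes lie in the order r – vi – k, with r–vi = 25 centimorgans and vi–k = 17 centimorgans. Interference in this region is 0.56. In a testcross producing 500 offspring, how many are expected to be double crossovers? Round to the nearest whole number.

Map distances give recombination frequencies of 0.250 and 0.170 for the two intervals.
With interference 0.56 (so coincidence = 0.44), expected double-crossover frequency = 0.250 × 0.170 × 0.44 = 0.01870.
Expected number = 0.01870 × 500 = 9.35 ≈ 9.

9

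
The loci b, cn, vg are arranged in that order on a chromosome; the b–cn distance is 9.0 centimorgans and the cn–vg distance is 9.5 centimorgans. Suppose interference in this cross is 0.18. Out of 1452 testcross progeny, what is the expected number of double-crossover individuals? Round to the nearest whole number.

10

Map distances give recombination frequencies of 0.090 and 0.095 for the two intervals.
With interference 0.18 (so coincidence = 0.82), expected double-crossover frequency = 0.090 × 0.095 × 0.82 = 0.00701.
Expected number = 0.00701 × 1452 = 10.18 ≈ 10.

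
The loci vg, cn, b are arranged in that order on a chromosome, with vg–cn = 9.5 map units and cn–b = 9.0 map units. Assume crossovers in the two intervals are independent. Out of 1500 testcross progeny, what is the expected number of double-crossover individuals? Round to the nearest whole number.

Map distances give recombination frequencies of 0.095 and 0.090 for the two intervals.
With no interference, expected double-crossover frequency = 0.095 × 0.090 = 0.00855.
Expected number = 0.00855 × 1500 = 12.83 ≈ 13.

13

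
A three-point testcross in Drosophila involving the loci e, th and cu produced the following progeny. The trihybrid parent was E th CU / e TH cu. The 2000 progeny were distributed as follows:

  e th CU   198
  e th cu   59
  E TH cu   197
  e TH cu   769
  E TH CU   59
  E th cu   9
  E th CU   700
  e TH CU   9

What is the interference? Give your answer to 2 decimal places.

The two rarest classes, E th cu and e TH CU, are the double crossovers. Comparing them with the parentals, only the cu allele has switched, so cu is the middle locus and the order is e – cu – th.
e–cu: (395 + 18)/2000 = 0.2065; cu–th: (118 + 18)/2000 = 0.0680.
Expected DCO frequency = 0.2065 × 0.0680 ≈ 0.01404; observed = 18/2000 ≈ 0.00900.
Coefficient of coincidence = 0.00900/0.01404 ≈ 0.64; interference = 1 − 0.64 = 0.36.

0.36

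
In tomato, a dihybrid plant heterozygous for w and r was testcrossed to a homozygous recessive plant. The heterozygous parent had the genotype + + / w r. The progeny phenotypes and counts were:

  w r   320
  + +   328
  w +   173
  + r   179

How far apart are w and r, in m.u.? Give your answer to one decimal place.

35.2 m.u.

The recombinant classes are + r and w +: 179 + 173 = 352.
Recombination frequency = 352/1000 = 0.3520 ≈ 35.2%, i.e. 35.2 m.u.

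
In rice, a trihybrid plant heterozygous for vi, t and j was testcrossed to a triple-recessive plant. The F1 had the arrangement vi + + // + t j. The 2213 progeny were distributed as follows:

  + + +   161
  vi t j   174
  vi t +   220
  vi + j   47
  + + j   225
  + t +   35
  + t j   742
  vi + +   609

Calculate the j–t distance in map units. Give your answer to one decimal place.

23.8 map units

The two rarest classes, vi + j and + t +, are the double crossovers. Comparing them with the parentals, only the j allele has switched, so j is the middle locus and the order is vi – j – t.
Crossovers in the j–t interval produce the single-crossover classes vi t + and + + j (220 + 225 = 445) plus the double crossovers (82).
RF(j–t) = (445 + 82) / 2213 = 527/2213 = 0.2381 → 23.8 map units.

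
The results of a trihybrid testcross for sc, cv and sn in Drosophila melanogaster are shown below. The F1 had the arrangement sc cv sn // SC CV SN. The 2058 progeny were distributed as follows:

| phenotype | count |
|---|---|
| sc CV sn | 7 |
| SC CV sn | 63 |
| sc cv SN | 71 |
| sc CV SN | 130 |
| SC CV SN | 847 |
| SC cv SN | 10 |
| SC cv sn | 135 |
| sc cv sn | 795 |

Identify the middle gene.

cv

The two rarest classes, sc CV sn and SC cv SN, are the double crossovers. Comparing them with the parentals, only the cv allele has switched, so cv is the middle locus and the order is sn – cv – sc.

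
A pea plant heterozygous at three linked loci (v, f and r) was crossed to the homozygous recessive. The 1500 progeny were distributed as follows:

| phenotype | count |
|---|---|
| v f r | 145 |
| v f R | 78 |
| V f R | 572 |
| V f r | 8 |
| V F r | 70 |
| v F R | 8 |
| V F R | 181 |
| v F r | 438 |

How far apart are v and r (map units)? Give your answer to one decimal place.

10.9 map units

The two most frequent reciprocal classes, v F r and V f R, are the parental types, so the F1 was v F r / V f R.
The two rarest classes, v F R and V f r, are the double crossovers. Comparing them with the parentals, only the r allele has switched, so r is the middle locus and the order is f – r – v.
Crossovers in the r–v interval produce the single-crossover classes V F r and v f R (70 + 78 = 148) plus the double crossovers (16).
RF(r–v) = (148 + 16) / 1500 = 164/1500 = 0.1093 → 10.9 map units.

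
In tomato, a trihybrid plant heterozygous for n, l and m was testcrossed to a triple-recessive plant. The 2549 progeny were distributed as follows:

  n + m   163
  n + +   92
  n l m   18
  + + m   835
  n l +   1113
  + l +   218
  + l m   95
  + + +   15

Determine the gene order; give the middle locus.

m

The two most frequent reciprocal classes, + + m and n l +, are the parental types, so the F1 was + + m / n l +.
The two rarest classes, + + + and n l m, are the double crossovers. Comparing them with the parentals, only the m allele has switched, so m is the middle locus and the order is l – m – n.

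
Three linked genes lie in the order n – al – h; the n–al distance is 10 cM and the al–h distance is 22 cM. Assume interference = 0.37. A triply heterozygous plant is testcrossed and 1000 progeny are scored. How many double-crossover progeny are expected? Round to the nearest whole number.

14

Map distances give recombination frequencies of 0.100 and 0.220 for the two intervals.
With interference 0.37 (so coincidence = 0.63), expected double-crossover frequency = 0.100 × 0.220 × 0.63 = 0.01386.
Expected number = 0.01386 × 1000 = 13.86 ≈ 14.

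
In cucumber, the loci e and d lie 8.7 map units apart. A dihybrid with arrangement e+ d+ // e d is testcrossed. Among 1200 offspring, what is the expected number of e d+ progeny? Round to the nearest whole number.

52

A map distance of 8.7 map units corresponds to a recombination frequency of 0.087.
The F1 is e+ d+ / e d, so e d+ is a recombinant gamete class with expected frequency r/2 = 0.087/2 = 0.0435.
Expected number = 0.0435 × 1200 = 52.20 ≈ 52.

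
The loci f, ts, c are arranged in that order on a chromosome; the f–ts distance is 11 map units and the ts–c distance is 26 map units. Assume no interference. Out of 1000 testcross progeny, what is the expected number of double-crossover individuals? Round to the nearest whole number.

29

Map distances give recombination frequencies of 0.110 and 0.260 for the two intervals.
With no interference, expected double-crossover frequency = 0.110 × 0.260 = 0.02860.
Expected number = 0.02860 × 1000 = 28.60 ≈ 29.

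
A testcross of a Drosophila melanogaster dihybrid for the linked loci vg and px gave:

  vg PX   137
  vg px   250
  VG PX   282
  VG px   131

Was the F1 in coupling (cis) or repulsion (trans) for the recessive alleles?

cis

The two most frequent classes are VG PX (282) and vg px (250); these are the parental (non-recombinant) types.
So the F1 carried VG PX on one chromosome and vg px on the other — the recessive alleles are on the same chromosome (cis / coupling).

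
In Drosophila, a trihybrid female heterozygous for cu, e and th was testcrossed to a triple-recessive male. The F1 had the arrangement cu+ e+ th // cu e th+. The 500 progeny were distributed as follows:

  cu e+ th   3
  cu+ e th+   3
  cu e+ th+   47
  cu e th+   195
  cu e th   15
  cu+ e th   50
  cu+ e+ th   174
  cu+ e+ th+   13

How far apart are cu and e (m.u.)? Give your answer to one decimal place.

The two rarest classes, cu e+ th and cu+ e th+, are the double crossovers. Comparing them with the parentals, only the cu allele has switched, so cu is the middle locus and the order is e – cu – th.
Crossovers in the e–cu interval produce the single-crossover classes cu+ e th and cu e+ th+ (50 + 47 = 97) plus the double crossovers (6).
RF(e–cu) = (97 + 6) / 500 = 103/500 = 0.2060 → 20.6 m.u.

20.6 m.u.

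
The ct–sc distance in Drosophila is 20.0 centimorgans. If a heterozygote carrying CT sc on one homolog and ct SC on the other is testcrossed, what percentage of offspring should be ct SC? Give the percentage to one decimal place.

40.0%

A map distance of 20.0 centimorgans corresponds to a recombination frequency of 0.200.
The F1 is CT sc / ct SC, so ct SC is a parental gamete class with expected frequency (1 − r)/2 = 0.800/2 = 0.4000.
That is 0.4000 = 40.0% of the progeny.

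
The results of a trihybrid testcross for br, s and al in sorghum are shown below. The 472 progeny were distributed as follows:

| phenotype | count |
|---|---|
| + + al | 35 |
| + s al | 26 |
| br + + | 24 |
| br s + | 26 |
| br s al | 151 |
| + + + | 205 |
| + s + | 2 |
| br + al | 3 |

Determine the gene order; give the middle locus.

s

The two most frequent reciprocal classes, + + + and br s al, are the parental types, so the F1 was + + + / br s al.
The two rarest classes, + s + and br + al, are the double crossovers. Comparing them with the parentals, only the s allele has switched, so s is the middle locus and the order is al – s – br.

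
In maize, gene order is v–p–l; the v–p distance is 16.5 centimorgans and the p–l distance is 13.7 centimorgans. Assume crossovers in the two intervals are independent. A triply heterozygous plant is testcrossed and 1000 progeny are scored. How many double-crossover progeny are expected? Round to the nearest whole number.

23

Map distances give recombination frequencies of 0.165 and 0.137 for the two intervals.
With no interference, expected double-crossover frequency = 0.165 × 0.137 = 0.02260.
Expected number = 0.02260 × 1000 = 22.60 ≈ 23.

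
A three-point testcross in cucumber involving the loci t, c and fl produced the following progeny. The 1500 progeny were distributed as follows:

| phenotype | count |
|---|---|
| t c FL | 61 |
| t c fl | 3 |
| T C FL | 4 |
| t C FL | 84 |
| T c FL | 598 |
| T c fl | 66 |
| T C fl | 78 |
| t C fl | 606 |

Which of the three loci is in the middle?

The two most frequent reciprocal classes, t C fl and T c FL, are the parental types, so the F1 was t C fl / T c FL.
The two rarest classes, t c fl and T C FL, are the double crossovers. Comparing them with the parentals, only the c allele has switched, so c is the middle locus and the order is t – c – fl.

c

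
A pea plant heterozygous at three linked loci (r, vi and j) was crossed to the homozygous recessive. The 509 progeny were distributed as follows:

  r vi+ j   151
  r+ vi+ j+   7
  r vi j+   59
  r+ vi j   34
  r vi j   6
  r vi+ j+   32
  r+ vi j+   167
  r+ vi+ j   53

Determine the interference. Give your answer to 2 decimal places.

0.33

The two most frequent reciprocal classes, r vi+ j and r+ vi j+, are the parental types, so the F1 was r vi+ j / r+ vi j+.
The two rarest classes, r vi j and r+ vi+ j+, are the double crossovers. Comparing them with the parentals, only the vi allele has switched, so vi is the middle locus and the order is j – vi – r.
j–vi: (66 + 13)/509 = 0.1552; vi–r: (112 + 13)/509 = 0.2456.
Expected DCO frequency = 0.1552 × 0.2456 ≈ 0.03812; observed = 13/509 ≈ 0.02554.
Coefficient of coincidence = 0.02554/0.03812 ≈ 0.67; interference = 1 − 0.67 = 0.33.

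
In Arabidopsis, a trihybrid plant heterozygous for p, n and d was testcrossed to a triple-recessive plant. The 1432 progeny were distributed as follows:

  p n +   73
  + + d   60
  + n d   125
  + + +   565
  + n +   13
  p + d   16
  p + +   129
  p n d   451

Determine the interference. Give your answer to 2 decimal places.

The two most frequent reciprocal classes, p n d and + + +, are the parental types, so the F1 was p n d / + + +.
The two rarest classes, p + d and + n +, are the double crossovers. Comparing them with the parentals, only the n allele has switched, so n is the middle locus and the order is d – n – p.
d–n: (133 + 29)/1432 = 0.1131; n–p: (254 + 29)/1432 = 0.1976.
Expected DCO frequency = 0.1131 × 0.1976 ≈ 0.02235; observed = 29/1432 ≈ 0.02025.
Coefficient of coincidence = 0.02025/0.02235 ≈ 0.91; interference = 1 − 0.91 = 0.09.

0.09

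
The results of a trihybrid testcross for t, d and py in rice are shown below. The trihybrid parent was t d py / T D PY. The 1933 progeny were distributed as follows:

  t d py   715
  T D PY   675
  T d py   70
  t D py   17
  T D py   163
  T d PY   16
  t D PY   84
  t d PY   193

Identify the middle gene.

The two rarest classes, t D py and T d PY, are the double crossovers. Comparing them with the parentals, only the d allele has switched, so d is the middle locus and the order is t – d – py.

d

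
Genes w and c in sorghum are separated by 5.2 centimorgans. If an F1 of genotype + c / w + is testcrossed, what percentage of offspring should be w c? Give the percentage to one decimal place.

A map distance of 5.2 centimorgans corresponds to a recombination frequency of 0.052.
The F1 is + c / w +, so w c is a recombinant gamete class with expected frequency r/2 = 0.052/2 = 0.0260.
That is 0.0260 = 2.6% of the progeny.

2.6%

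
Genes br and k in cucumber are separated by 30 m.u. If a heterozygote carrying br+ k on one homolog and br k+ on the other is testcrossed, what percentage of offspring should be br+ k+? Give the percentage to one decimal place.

15.0%

A map distance of 30 m.u. corresponds to a recombination frequency of 0.300.
The F1 is br+ k / br k+, so br+ k+ is a recombinant gamete class with expected frequency r/2 = 0.300/2 = 0.1500.
That is 0.1500 = 15.0% of the progeny.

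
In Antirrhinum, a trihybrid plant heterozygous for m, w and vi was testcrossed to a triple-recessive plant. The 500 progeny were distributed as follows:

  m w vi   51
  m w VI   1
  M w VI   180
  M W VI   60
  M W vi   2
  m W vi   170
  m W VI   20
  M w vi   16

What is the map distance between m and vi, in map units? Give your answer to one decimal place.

The two most frequent reciprocal classes, M w VI and m W vi, are the parental types, so the F1 was M w VI / m W vi.
The two rarest classes, m w VI and M W vi, are the double crossovers. Comparing them with the parentals, only the m allele has switched, so m is the middle locus and the order is w – m – vi.
Crossovers in the m–vi interval produce the single-crossover classes M w vi and m W VI (16 + 20 = 36) plus the double crossovers (3).
RF(m–vi) = (36 + 3) / 500 = 39/500 = 0.0780 → 7.8 map units.

7.8 map units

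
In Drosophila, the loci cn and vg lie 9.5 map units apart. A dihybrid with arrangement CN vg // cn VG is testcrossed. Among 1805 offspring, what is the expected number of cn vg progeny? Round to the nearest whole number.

A map distance of 9.5 map units corresponds to a recombination frequency of 0.095.
The F1 is CN vg / cn VG, so cn vg is a recombinant gamete class with expected frequency r/2 = 0.095/2 = 0.0475.
Expected number = 0.0475 × 1805 = 85.74 ≈ 86.

86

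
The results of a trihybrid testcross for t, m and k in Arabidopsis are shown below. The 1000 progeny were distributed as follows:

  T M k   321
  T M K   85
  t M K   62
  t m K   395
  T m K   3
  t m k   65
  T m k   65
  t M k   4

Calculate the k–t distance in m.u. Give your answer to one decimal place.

The two most frequent reciprocal classes, T M k and t m K, are the parental types, so the F1 was T M k / t m K.
The two rarest classes, t M k and T m K, are the double crossovers. Comparing them with the parentals, only the t allele has switched, so t is the middle locus and the order is k – t – m.
Crossovers in the k–t interval produce the single-crossover classes T M K and t m k (85 + 65 = 150) plus the double crossovers (7).
RF(k–t) = (150 + 7) / 1000 = 157/1000 = 0.1570 → 15.7 m.u.

15.7 m.u.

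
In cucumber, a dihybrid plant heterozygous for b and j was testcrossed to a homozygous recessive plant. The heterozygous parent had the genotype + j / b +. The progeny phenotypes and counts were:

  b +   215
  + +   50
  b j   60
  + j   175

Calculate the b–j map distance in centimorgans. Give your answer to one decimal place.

22.0 centimorgans

The recombinant classes are + + and b j: 50 + 60 = 110.
Recombination frequency = 110/500 = 0.2200 ≈ 22.0%, i.e. 22.0 centimorgans.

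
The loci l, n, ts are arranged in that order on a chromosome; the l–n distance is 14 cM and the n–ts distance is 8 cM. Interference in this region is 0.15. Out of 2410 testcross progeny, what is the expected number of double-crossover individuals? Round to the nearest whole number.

Map distances give recombination frequencies of 0.140 and 0.080 for the two intervals.
With interference 0.15 (so coincidence = 0.85), expected double-crossover frequency = 0.140 × 0.080 × 0.85 = 0.00952.
Expected number = 0.00952 × 2410 = 22.94 ≈ 23.

23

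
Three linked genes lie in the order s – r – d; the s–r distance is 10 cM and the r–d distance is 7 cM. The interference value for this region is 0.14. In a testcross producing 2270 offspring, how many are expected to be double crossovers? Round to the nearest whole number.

Map distances give recombination frequencies of 0.100 and 0.070 for the two intervals.
With interference 0.14 (so coincidence = 0.86), expected double-crossover frequency = 0.100 × 0.070 × 0.86 = 0.00602.
Expected number = 0.00602 × 2270 = 13.67 ≈ 14.

14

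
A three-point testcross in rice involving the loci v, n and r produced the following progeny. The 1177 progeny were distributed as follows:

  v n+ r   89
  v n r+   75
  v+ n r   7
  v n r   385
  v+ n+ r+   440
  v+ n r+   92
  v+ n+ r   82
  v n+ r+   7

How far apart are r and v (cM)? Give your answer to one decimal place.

The two most frequent reciprocal classes, v n r and v+ n+ r+, are the parental types, so the F1 was v n r / v+ n+ r+.
The two rarest classes, v+ n r and v n+ r+, are the double crossovers. Comparing them with the parentals, only the v allele has switched, so v is the middle locus and the order is n – v – r.
Crossovers in the v–r interval produce the single-crossover classes v n r+ and v+ n+ r (75 + 82 = 157) plus the double crossovers (14).
RF(v–r) = (157 + 14) / 1177 = 171/1177 = 0.1453 → 14.5 cM.

14.5 cM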